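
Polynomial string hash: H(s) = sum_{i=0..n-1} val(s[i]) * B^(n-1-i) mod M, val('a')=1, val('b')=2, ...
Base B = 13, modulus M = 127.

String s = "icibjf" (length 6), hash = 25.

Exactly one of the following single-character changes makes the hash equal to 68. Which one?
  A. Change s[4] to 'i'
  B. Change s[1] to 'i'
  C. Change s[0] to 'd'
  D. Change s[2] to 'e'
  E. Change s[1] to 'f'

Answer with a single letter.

Answer: B

Derivation:
Option A: s[4]='j'->'i', delta=(9-10)*13^1 mod 127 = 114, hash=25+114 mod 127 = 12
Option B: s[1]='c'->'i', delta=(9-3)*13^4 mod 127 = 43, hash=25+43 mod 127 = 68 <-- target
Option C: s[0]='i'->'d', delta=(4-9)*13^5 mod 127 = 21, hash=25+21 mod 127 = 46
Option D: s[2]='i'->'e', delta=(5-9)*13^3 mod 127 = 102, hash=25+102 mod 127 = 0
Option E: s[1]='c'->'f', delta=(6-3)*13^4 mod 127 = 85, hash=25+85 mod 127 = 110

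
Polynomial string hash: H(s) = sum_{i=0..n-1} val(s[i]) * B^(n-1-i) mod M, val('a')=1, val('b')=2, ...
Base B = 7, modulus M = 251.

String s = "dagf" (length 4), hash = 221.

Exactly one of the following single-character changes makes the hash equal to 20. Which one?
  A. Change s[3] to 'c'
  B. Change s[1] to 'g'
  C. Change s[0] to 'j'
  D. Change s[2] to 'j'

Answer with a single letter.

Answer: C

Derivation:
Option A: s[3]='f'->'c', delta=(3-6)*7^0 mod 251 = 248, hash=221+248 mod 251 = 218
Option B: s[1]='a'->'g', delta=(7-1)*7^2 mod 251 = 43, hash=221+43 mod 251 = 13
Option C: s[0]='d'->'j', delta=(10-4)*7^3 mod 251 = 50, hash=221+50 mod 251 = 20 <-- target
Option D: s[2]='g'->'j', delta=(10-7)*7^1 mod 251 = 21, hash=221+21 mod 251 = 242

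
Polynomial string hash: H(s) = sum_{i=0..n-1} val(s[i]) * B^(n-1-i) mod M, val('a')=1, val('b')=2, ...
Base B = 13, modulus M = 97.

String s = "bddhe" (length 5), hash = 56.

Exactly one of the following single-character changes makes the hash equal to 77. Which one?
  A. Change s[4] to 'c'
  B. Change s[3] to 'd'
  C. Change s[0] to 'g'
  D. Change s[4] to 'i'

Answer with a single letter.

Answer: C

Derivation:
Option A: s[4]='e'->'c', delta=(3-5)*13^0 mod 97 = 95, hash=56+95 mod 97 = 54
Option B: s[3]='h'->'d', delta=(4-8)*13^1 mod 97 = 45, hash=56+45 mod 97 = 4
Option C: s[0]='b'->'g', delta=(7-2)*13^4 mod 97 = 21, hash=56+21 mod 97 = 77 <-- target
Option D: s[4]='e'->'i', delta=(9-5)*13^0 mod 97 = 4, hash=56+4 mod 97 = 60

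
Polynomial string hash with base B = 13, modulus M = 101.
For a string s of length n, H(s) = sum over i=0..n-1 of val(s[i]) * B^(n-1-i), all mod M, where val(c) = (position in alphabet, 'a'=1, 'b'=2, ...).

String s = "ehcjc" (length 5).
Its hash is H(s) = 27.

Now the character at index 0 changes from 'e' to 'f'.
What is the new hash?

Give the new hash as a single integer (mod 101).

val('e') = 5, val('f') = 6
Position k = 0, exponent = n-1-k = 4
B^4 mod M = 13^4 mod 101 = 79
Delta = (6 - 5) * 79 mod 101 = 79
New hash = (27 + 79) mod 101 = 5

Answer: 5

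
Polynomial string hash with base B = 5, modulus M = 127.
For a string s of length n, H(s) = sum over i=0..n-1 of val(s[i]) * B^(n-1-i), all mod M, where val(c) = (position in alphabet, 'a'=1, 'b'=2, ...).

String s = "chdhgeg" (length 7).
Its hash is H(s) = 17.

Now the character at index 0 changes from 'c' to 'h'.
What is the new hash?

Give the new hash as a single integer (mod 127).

val('c') = 3, val('h') = 8
Position k = 0, exponent = n-1-k = 6
B^6 mod M = 5^6 mod 127 = 4
Delta = (8 - 3) * 4 mod 127 = 20
New hash = (17 + 20) mod 127 = 37

Answer: 37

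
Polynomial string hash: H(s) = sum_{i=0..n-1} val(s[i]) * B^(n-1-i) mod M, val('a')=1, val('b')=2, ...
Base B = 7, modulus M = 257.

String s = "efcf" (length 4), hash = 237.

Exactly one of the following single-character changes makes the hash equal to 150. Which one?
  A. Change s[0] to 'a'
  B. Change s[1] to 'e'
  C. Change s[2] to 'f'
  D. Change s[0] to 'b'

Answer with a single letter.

Answer: A

Derivation:
Option A: s[0]='e'->'a', delta=(1-5)*7^3 mod 257 = 170, hash=237+170 mod 257 = 150 <-- target
Option B: s[1]='f'->'e', delta=(5-6)*7^2 mod 257 = 208, hash=237+208 mod 257 = 188
Option C: s[2]='c'->'f', delta=(6-3)*7^1 mod 257 = 21, hash=237+21 mod 257 = 1
Option D: s[0]='e'->'b', delta=(2-5)*7^3 mod 257 = 256, hash=237+256 mod 257 = 236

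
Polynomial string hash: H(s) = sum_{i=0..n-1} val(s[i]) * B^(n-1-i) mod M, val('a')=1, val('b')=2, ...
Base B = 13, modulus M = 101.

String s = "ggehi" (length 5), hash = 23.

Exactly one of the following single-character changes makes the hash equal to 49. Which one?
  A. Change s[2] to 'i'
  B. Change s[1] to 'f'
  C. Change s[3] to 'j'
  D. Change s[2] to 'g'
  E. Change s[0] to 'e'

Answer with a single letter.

Answer: C

Derivation:
Option A: s[2]='e'->'i', delta=(9-5)*13^2 mod 101 = 70, hash=23+70 mod 101 = 93
Option B: s[1]='g'->'f', delta=(6-7)*13^3 mod 101 = 25, hash=23+25 mod 101 = 48
Option C: s[3]='h'->'j', delta=(10-8)*13^1 mod 101 = 26, hash=23+26 mod 101 = 49 <-- target
Option D: s[2]='e'->'g', delta=(7-5)*13^2 mod 101 = 35, hash=23+35 mod 101 = 58
Option E: s[0]='g'->'e', delta=(5-7)*13^4 mod 101 = 44, hash=23+44 mod 101 = 67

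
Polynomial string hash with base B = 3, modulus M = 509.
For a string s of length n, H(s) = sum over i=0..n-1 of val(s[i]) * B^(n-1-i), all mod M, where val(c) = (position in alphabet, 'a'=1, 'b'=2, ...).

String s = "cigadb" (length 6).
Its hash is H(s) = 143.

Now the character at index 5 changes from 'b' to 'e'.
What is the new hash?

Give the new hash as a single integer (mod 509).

val('b') = 2, val('e') = 5
Position k = 5, exponent = n-1-k = 0
B^0 mod M = 3^0 mod 509 = 1
Delta = (5 - 2) * 1 mod 509 = 3
New hash = (143 + 3) mod 509 = 146

Answer: 146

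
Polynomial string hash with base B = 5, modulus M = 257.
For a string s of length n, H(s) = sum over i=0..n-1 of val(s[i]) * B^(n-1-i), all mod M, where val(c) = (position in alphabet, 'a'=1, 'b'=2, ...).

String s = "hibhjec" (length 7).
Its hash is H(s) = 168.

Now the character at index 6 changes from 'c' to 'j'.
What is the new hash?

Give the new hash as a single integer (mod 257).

val('c') = 3, val('j') = 10
Position k = 6, exponent = n-1-k = 0
B^0 mod M = 5^0 mod 257 = 1
Delta = (10 - 3) * 1 mod 257 = 7
New hash = (168 + 7) mod 257 = 175

Answer: 175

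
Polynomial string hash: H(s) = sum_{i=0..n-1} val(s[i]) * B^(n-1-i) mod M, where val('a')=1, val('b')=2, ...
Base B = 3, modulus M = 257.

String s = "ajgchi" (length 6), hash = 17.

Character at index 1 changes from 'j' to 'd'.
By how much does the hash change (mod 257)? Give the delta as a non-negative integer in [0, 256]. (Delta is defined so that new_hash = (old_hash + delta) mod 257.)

Delta formula: (val(new) - val(old)) * B^(n-1-k) mod M
  val('d') - val('j') = 4 - 10 = -6
  B^(n-1-k) = 3^4 mod 257 = 81
  Delta = -6 * 81 mod 257 = 28

Answer: 28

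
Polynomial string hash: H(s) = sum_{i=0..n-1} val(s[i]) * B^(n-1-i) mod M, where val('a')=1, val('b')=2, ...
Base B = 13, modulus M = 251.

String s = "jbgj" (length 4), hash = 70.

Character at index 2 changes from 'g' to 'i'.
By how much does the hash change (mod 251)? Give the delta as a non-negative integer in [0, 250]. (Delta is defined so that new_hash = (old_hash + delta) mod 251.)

Answer: 26

Derivation:
Delta formula: (val(new) - val(old)) * B^(n-1-k) mod M
  val('i') - val('g') = 9 - 7 = 2
  B^(n-1-k) = 13^1 mod 251 = 13
  Delta = 2 * 13 mod 251 = 26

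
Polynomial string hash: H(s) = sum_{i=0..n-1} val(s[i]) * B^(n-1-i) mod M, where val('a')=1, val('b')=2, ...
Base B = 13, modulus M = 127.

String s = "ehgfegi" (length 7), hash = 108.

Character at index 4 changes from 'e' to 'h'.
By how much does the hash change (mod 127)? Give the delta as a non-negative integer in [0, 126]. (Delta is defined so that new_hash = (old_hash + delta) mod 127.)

Answer: 126

Derivation:
Delta formula: (val(new) - val(old)) * B^(n-1-k) mod M
  val('h') - val('e') = 8 - 5 = 3
  B^(n-1-k) = 13^2 mod 127 = 42
  Delta = 3 * 42 mod 127 = 126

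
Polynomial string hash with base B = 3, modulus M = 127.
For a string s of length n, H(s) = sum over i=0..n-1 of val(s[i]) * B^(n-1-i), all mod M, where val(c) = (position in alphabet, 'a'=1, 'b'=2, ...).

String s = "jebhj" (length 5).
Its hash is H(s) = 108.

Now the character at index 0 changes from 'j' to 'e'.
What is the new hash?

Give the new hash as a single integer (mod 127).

Answer: 84

Derivation:
val('j') = 10, val('e') = 5
Position k = 0, exponent = n-1-k = 4
B^4 mod M = 3^4 mod 127 = 81
Delta = (5 - 10) * 81 mod 127 = 103
New hash = (108 + 103) mod 127 = 84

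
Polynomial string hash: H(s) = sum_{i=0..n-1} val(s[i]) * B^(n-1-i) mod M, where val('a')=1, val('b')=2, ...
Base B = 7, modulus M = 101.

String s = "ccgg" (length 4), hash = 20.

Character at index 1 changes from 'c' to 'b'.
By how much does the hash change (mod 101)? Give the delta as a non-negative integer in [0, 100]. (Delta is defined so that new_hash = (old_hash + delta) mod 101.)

Delta formula: (val(new) - val(old)) * B^(n-1-k) mod M
  val('b') - val('c') = 2 - 3 = -1
  B^(n-1-k) = 7^2 mod 101 = 49
  Delta = -1 * 49 mod 101 = 52

Answer: 52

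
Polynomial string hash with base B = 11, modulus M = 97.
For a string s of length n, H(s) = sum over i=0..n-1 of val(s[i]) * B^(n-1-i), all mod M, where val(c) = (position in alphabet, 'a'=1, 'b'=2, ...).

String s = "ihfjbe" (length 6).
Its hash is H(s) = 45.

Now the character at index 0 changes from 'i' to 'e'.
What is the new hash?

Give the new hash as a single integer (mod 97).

Answer: 18

Derivation:
val('i') = 9, val('e') = 5
Position k = 0, exponent = n-1-k = 5
B^5 mod M = 11^5 mod 97 = 31
Delta = (5 - 9) * 31 mod 97 = 70
New hash = (45 + 70) mod 97 = 18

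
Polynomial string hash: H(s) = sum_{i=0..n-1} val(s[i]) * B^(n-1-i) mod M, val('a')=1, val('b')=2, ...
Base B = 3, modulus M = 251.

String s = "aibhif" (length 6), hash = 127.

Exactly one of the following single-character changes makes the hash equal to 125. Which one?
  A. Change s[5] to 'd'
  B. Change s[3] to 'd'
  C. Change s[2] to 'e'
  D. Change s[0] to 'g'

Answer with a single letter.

Answer: A

Derivation:
Option A: s[5]='f'->'d', delta=(4-6)*3^0 mod 251 = 249, hash=127+249 mod 251 = 125 <-- target
Option B: s[3]='h'->'d', delta=(4-8)*3^2 mod 251 = 215, hash=127+215 mod 251 = 91
Option C: s[2]='b'->'e', delta=(5-2)*3^3 mod 251 = 81, hash=127+81 mod 251 = 208
Option D: s[0]='a'->'g', delta=(7-1)*3^5 mod 251 = 203, hash=127+203 mod 251 = 79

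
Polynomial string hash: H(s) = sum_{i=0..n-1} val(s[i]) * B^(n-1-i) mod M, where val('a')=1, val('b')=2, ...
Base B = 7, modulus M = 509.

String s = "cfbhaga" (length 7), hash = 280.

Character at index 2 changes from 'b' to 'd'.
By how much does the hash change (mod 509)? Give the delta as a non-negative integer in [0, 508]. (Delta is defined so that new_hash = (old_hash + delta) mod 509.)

Answer: 221

Derivation:
Delta formula: (val(new) - val(old)) * B^(n-1-k) mod M
  val('d') - val('b') = 4 - 2 = 2
  B^(n-1-k) = 7^4 mod 509 = 365
  Delta = 2 * 365 mod 509 = 221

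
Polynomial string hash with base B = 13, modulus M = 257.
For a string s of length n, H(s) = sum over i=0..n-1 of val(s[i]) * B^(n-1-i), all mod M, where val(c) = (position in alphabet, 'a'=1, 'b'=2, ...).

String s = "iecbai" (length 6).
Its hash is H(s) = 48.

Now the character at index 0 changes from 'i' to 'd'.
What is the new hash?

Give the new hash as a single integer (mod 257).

Answer: 151

Derivation:
val('i') = 9, val('d') = 4
Position k = 0, exponent = n-1-k = 5
B^5 mod M = 13^5 mod 257 = 185
Delta = (4 - 9) * 185 mod 257 = 103
New hash = (48 + 103) mod 257 = 151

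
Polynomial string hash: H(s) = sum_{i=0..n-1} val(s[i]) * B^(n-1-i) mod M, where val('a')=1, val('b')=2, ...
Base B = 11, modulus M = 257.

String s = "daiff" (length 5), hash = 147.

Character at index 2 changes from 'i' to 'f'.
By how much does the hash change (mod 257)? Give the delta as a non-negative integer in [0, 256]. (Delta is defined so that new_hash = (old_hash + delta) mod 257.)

Answer: 151

Derivation:
Delta formula: (val(new) - val(old)) * B^(n-1-k) mod M
  val('f') - val('i') = 6 - 9 = -3
  B^(n-1-k) = 11^2 mod 257 = 121
  Delta = -3 * 121 mod 257 = 151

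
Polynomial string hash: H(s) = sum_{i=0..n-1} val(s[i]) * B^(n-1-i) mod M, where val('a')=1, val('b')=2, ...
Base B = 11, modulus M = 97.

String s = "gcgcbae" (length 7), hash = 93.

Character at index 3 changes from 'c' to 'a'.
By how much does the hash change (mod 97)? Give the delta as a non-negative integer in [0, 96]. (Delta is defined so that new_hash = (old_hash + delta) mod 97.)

Delta formula: (val(new) - val(old)) * B^(n-1-k) mod M
  val('a') - val('c') = 1 - 3 = -2
  B^(n-1-k) = 11^3 mod 97 = 70
  Delta = -2 * 70 mod 97 = 54

Answer: 54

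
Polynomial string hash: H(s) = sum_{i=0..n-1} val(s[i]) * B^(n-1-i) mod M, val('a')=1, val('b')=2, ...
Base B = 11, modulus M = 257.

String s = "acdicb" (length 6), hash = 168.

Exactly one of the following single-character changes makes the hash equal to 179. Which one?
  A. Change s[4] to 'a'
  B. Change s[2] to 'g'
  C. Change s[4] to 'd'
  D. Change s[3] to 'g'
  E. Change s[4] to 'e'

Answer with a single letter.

Answer: C

Derivation:
Option A: s[4]='c'->'a', delta=(1-3)*11^1 mod 257 = 235, hash=168+235 mod 257 = 146
Option B: s[2]='d'->'g', delta=(7-4)*11^3 mod 257 = 138, hash=168+138 mod 257 = 49
Option C: s[4]='c'->'d', delta=(4-3)*11^1 mod 257 = 11, hash=168+11 mod 257 = 179 <-- target
Option D: s[3]='i'->'g', delta=(7-9)*11^2 mod 257 = 15, hash=168+15 mod 257 = 183
Option E: s[4]='c'->'e', delta=(5-3)*11^1 mod 257 = 22, hash=168+22 mod 257 = 190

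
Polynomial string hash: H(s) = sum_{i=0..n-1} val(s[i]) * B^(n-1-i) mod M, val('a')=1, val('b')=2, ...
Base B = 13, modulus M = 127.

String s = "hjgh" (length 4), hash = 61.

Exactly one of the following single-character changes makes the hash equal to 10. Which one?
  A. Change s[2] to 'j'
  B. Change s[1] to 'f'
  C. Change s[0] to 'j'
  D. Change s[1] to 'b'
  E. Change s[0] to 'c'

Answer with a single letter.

Answer: C

Derivation:
Option A: s[2]='g'->'j', delta=(10-7)*13^1 mod 127 = 39, hash=61+39 mod 127 = 100
Option B: s[1]='j'->'f', delta=(6-10)*13^2 mod 127 = 86, hash=61+86 mod 127 = 20
Option C: s[0]='h'->'j', delta=(10-8)*13^3 mod 127 = 76, hash=61+76 mod 127 = 10 <-- target
Option D: s[1]='j'->'b', delta=(2-10)*13^2 mod 127 = 45, hash=61+45 mod 127 = 106
Option E: s[0]='h'->'c', delta=(3-8)*13^3 mod 127 = 64, hash=61+64 mod 127 = 125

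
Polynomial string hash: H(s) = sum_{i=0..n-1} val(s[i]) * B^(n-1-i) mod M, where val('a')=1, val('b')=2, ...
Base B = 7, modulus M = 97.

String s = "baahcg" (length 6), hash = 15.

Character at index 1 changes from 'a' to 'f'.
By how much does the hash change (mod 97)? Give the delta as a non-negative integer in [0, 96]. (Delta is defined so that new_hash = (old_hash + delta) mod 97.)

Delta formula: (val(new) - val(old)) * B^(n-1-k) mod M
  val('f') - val('a') = 6 - 1 = 5
  B^(n-1-k) = 7^4 mod 97 = 73
  Delta = 5 * 73 mod 97 = 74

Answer: 74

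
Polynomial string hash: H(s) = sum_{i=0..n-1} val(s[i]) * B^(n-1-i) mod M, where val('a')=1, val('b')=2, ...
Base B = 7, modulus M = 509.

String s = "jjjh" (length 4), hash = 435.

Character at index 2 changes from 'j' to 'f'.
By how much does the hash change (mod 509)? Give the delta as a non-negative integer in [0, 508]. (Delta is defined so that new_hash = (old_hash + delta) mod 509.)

Answer: 481

Derivation:
Delta formula: (val(new) - val(old)) * B^(n-1-k) mod M
  val('f') - val('j') = 6 - 10 = -4
  B^(n-1-k) = 7^1 mod 509 = 7
  Delta = -4 * 7 mod 509 = 481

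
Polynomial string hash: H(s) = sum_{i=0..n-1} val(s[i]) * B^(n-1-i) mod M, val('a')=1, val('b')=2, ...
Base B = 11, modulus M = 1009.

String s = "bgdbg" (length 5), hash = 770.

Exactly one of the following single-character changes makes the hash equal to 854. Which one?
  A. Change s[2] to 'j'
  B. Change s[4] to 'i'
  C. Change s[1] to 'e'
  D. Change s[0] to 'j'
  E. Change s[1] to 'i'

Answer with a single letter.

Option A: s[2]='d'->'j', delta=(10-4)*11^2 mod 1009 = 726, hash=770+726 mod 1009 = 487
Option B: s[4]='g'->'i', delta=(9-7)*11^0 mod 1009 = 2, hash=770+2 mod 1009 = 772
Option C: s[1]='g'->'e', delta=(5-7)*11^3 mod 1009 = 365, hash=770+365 mod 1009 = 126
Option D: s[0]='b'->'j', delta=(10-2)*11^4 mod 1009 = 84, hash=770+84 mod 1009 = 854 <-- target
Option E: s[1]='g'->'i', delta=(9-7)*11^3 mod 1009 = 644, hash=770+644 mod 1009 = 405

Answer: D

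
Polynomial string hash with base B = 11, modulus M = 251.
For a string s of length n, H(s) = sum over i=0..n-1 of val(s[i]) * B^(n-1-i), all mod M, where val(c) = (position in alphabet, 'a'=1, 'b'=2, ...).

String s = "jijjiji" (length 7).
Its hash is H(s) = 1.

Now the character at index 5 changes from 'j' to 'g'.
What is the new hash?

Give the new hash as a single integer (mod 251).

val('j') = 10, val('g') = 7
Position k = 5, exponent = n-1-k = 1
B^1 mod M = 11^1 mod 251 = 11
Delta = (7 - 10) * 11 mod 251 = 218
New hash = (1 + 218) mod 251 = 219

Answer: 219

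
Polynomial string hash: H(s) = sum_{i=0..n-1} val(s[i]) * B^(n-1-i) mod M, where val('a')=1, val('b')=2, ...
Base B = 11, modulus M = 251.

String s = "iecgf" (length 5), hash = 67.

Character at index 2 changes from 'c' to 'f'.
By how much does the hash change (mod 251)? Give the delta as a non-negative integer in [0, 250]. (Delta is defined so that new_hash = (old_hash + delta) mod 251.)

Answer: 112

Derivation:
Delta formula: (val(new) - val(old)) * B^(n-1-k) mod M
  val('f') - val('c') = 6 - 3 = 3
  B^(n-1-k) = 11^2 mod 251 = 121
  Delta = 3 * 121 mod 251 = 112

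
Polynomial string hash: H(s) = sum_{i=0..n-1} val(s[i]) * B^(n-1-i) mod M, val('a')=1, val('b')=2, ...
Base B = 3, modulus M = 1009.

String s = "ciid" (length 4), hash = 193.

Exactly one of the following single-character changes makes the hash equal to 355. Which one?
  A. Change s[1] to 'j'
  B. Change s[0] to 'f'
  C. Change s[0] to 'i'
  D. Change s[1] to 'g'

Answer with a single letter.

Option A: s[1]='i'->'j', delta=(10-9)*3^2 mod 1009 = 9, hash=193+9 mod 1009 = 202
Option B: s[0]='c'->'f', delta=(6-3)*3^3 mod 1009 = 81, hash=193+81 mod 1009 = 274
Option C: s[0]='c'->'i', delta=(9-3)*3^3 mod 1009 = 162, hash=193+162 mod 1009 = 355 <-- target
Option D: s[1]='i'->'g', delta=(7-9)*3^2 mod 1009 = 991, hash=193+991 mod 1009 = 175

Answer: C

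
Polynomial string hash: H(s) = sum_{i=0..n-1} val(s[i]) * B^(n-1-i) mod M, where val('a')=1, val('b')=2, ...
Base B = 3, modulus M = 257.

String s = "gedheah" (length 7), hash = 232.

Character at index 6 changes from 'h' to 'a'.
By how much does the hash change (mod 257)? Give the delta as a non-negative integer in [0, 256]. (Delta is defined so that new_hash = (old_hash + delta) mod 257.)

Answer: 250

Derivation:
Delta formula: (val(new) - val(old)) * B^(n-1-k) mod M
  val('a') - val('h') = 1 - 8 = -7
  B^(n-1-k) = 3^0 mod 257 = 1
  Delta = -7 * 1 mod 257 = 250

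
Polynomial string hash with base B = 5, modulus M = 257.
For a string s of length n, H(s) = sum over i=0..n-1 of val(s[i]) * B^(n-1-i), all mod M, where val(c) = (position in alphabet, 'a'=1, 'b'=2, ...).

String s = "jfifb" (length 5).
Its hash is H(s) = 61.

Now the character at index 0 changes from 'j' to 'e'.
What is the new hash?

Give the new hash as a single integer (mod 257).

Answer: 20

Derivation:
val('j') = 10, val('e') = 5
Position k = 0, exponent = n-1-k = 4
B^4 mod M = 5^4 mod 257 = 111
Delta = (5 - 10) * 111 mod 257 = 216
New hash = (61 + 216) mod 257 = 20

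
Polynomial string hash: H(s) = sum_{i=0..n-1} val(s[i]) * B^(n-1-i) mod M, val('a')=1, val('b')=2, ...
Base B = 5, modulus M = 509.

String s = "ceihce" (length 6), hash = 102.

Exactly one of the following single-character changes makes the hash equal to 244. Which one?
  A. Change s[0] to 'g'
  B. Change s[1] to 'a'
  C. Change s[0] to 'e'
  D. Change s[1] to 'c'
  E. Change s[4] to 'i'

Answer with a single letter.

Option A: s[0]='c'->'g', delta=(7-3)*5^5 mod 509 = 284, hash=102+284 mod 509 = 386
Option B: s[1]='e'->'a', delta=(1-5)*5^4 mod 509 = 45, hash=102+45 mod 509 = 147
Option C: s[0]='c'->'e', delta=(5-3)*5^5 mod 509 = 142, hash=102+142 mod 509 = 244 <-- target
Option D: s[1]='e'->'c', delta=(3-5)*5^4 mod 509 = 277, hash=102+277 mod 509 = 379
Option E: s[4]='c'->'i', delta=(9-3)*5^1 mod 509 = 30, hash=102+30 mod 509 = 132

Answer: C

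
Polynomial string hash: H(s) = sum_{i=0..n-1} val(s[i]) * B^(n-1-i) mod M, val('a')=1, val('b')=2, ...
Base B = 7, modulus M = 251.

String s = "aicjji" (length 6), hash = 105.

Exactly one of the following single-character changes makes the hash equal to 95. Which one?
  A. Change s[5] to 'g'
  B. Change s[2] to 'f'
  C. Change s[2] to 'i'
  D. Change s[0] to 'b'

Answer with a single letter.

Answer: D

Derivation:
Option A: s[5]='i'->'g', delta=(7-9)*7^0 mod 251 = 249, hash=105+249 mod 251 = 103
Option B: s[2]='c'->'f', delta=(6-3)*7^3 mod 251 = 25, hash=105+25 mod 251 = 130
Option C: s[2]='c'->'i', delta=(9-3)*7^3 mod 251 = 50, hash=105+50 mod 251 = 155
Option D: s[0]='a'->'b', delta=(2-1)*7^5 mod 251 = 241, hash=105+241 mod 251 = 95 <-- target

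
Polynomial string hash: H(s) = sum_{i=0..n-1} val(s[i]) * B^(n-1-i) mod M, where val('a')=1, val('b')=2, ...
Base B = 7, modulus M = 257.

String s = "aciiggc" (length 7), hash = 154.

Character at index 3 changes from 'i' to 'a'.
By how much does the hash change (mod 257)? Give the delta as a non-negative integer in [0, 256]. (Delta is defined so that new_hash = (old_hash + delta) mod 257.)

Answer: 83

Derivation:
Delta formula: (val(new) - val(old)) * B^(n-1-k) mod M
  val('a') - val('i') = 1 - 9 = -8
  B^(n-1-k) = 7^3 mod 257 = 86
  Delta = -8 * 86 mod 257 = 83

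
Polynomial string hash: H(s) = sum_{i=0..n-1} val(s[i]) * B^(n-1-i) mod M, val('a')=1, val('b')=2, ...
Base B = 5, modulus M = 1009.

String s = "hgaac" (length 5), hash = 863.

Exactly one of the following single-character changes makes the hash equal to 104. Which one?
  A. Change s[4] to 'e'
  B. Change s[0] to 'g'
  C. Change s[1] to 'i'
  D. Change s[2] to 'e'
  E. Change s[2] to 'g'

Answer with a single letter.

Answer: C

Derivation:
Option A: s[4]='c'->'e', delta=(5-3)*5^0 mod 1009 = 2, hash=863+2 mod 1009 = 865
Option B: s[0]='h'->'g', delta=(7-8)*5^4 mod 1009 = 384, hash=863+384 mod 1009 = 238
Option C: s[1]='g'->'i', delta=(9-7)*5^3 mod 1009 = 250, hash=863+250 mod 1009 = 104 <-- target
Option D: s[2]='a'->'e', delta=(5-1)*5^2 mod 1009 = 100, hash=863+100 mod 1009 = 963
Option E: s[2]='a'->'g', delta=(7-1)*5^2 mod 1009 = 150, hash=863+150 mod 1009 = 4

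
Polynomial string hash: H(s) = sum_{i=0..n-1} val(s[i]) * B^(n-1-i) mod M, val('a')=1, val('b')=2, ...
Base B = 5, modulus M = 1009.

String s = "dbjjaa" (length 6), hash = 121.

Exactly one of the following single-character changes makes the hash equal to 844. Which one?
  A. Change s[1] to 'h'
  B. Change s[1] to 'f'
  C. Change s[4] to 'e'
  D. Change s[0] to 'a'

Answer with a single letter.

Option A: s[1]='b'->'h', delta=(8-2)*5^4 mod 1009 = 723, hash=121+723 mod 1009 = 844 <-- target
Option B: s[1]='b'->'f', delta=(6-2)*5^4 mod 1009 = 482, hash=121+482 mod 1009 = 603
Option C: s[4]='a'->'e', delta=(5-1)*5^1 mod 1009 = 20, hash=121+20 mod 1009 = 141
Option D: s[0]='d'->'a', delta=(1-4)*5^5 mod 1009 = 715, hash=121+715 mod 1009 = 836

Answer: A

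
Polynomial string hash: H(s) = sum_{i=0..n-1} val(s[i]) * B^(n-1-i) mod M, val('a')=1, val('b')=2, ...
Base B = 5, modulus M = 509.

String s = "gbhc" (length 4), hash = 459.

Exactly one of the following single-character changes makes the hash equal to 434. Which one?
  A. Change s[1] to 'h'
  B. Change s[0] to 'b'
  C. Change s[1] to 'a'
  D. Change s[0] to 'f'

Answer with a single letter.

Answer: C

Derivation:
Option A: s[1]='b'->'h', delta=(8-2)*5^2 mod 509 = 150, hash=459+150 mod 509 = 100
Option B: s[0]='g'->'b', delta=(2-7)*5^3 mod 509 = 393, hash=459+393 mod 509 = 343
Option C: s[1]='b'->'a', delta=(1-2)*5^2 mod 509 = 484, hash=459+484 mod 509 = 434 <-- target
Option D: s[0]='g'->'f', delta=(6-7)*5^3 mod 509 = 384, hash=459+384 mod 509 = 334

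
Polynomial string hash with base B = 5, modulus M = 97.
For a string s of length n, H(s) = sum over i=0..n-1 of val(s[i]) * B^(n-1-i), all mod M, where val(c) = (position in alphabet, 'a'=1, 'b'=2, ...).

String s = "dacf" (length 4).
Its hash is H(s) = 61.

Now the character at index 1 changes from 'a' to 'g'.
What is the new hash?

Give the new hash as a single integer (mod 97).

val('a') = 1, val('g') = 7
Position k = 1, exponent = n-1-k = 2
B^2 mod M = 5^2 mod 97 = 25
Delta = (7 - 1) * 25 mod 97 = 53
New hash = (61 + 53) mod 97 = 17

Answer: 17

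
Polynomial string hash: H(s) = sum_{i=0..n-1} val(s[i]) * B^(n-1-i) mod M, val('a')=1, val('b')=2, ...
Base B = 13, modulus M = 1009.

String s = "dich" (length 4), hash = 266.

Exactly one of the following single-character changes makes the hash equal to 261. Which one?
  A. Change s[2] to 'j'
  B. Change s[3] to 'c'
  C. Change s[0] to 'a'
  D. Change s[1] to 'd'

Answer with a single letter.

Option A: s[2]='c'->'j', delta=(10-3)*13^1 mod 1009 = 91, hash=266+91 mod 1009 = 357
Option B: s[3]='h'->'c', delta=(3-8)*13^0 mod 1009 = 1004, hash=266+1004 mod 1009 = 261 <-- target
Option C: s[0]='d'->'a', delta=(1-4)*13^3 mod 1009 = 472, hash=266+472 mod 1009 = 738
Option D: s[1]='i'->'d', delta=(4-9)*13^2 mod 1009 = 164, hash=266+164 mod 1009 = 430

Answer: B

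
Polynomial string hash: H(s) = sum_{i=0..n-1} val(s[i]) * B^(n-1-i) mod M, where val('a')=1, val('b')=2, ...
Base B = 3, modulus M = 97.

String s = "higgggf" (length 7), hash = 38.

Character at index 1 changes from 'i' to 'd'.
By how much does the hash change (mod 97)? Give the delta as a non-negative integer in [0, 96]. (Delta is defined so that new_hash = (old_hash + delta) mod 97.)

Answer: 46

Derivation:
Delta formula: (val(new) - val(old)) * B^(n-1-k) mod M
  val('d') - val('i') = 4 - 9 = -5
  B^(n-1-k) = 3^5 mod 97 = 49
  Delta = -5 * 49 mod 97 = 46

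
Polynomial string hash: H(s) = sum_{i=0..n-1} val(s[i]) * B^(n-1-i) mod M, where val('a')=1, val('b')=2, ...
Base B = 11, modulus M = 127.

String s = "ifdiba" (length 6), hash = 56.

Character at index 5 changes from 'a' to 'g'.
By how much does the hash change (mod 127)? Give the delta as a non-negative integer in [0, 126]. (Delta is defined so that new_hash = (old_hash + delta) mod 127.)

Delta formula: (val(new) - val(old)) * B^(n-1-k) mod M
  val('g') - val('a') = 7 - 1 = 6
  B^(n-1-k) = 11^0 mod 127 = 1
  Delta = 6 * 1 mod 127 = 6

Answer: 6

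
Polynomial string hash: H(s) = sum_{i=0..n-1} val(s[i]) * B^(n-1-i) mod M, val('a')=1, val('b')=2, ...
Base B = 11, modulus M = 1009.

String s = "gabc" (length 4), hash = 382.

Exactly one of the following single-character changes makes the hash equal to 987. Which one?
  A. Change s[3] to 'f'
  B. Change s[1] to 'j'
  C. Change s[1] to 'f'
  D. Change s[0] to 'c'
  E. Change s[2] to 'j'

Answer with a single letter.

Answer: C

Derivation:
Option A: s[3]='c'->'f', delta=(6-3)*11^0 mod 1009 = 3, hash=382+3 mod 1009 = 385
Option B: s[1]='a'->'j', delta=(10-1)*11^2 mod 1009 = 80, hash=382+80 mod 1009 = 462
Option C: s[1]='a'->'f', delta=(6-1)*11^2 mod 1009 = 605, hash=382+605 mod 1009 = 987 <-- target
Option D: s[0]='g'->'c', delta=(3-7)*11^3 mod 1009 = 730, hash=382+730 mod 1009 = 103
Option E: s[2]='b'->'j', delta=(10-2)*11^1 mod 1009 = 88, hash=382+88 mod 1009 = 470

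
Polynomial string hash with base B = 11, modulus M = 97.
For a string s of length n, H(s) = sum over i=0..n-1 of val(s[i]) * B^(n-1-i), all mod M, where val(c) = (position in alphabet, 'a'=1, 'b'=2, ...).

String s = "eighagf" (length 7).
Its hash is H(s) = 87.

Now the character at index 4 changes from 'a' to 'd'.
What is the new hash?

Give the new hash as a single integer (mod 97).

Answer: 62

Derivation:
val('a') = 1, val('d') = 4
Position k = 4, exponent = n-1-k = 2
B^2 mod M = 11^2 mod 97 = 24
Delta = (4 - 1) * 24 mod 97 = 72
New hash = (87 + 72) mod 97 = 62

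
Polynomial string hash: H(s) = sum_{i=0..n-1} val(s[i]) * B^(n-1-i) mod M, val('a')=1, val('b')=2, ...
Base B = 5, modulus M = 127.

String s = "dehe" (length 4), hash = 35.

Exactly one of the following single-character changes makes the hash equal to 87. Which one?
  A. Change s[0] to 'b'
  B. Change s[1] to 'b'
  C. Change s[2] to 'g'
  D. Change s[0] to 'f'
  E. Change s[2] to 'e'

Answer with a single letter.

Answer: B

Derivation:
Option A: s[0]='d'->'b', delta=(2-4)*5^3 mod 127 = 4, hash=35+4 mod 127 = 39
Option B: s[1]='e'->'b', delta=(2-5)*5^2 mod 127 = 52, hash=35+52 mod 127 = 87 <-- target
Option C: s[2]='h'->'g', delta=(7-8)*5^1 mod 127 = 122, hash=35+122 mod 127 = 30
Option D: s[0]='d'->'f', delta=(6-4)*5^3 mod 127 = 123, hash=35+123 mod 127 = 31
Option E: s[2]='h'->'e', delta=(5-8)*5^1 mod 127 = 112, hash=35+112 mod 127 = 20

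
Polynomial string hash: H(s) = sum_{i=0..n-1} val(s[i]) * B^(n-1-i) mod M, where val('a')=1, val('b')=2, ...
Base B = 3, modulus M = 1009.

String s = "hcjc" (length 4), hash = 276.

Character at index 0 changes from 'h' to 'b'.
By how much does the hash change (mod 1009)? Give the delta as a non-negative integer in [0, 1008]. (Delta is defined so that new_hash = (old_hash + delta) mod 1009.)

Delta formula: (val(new) - val(old)) * B^(n-1-k) mod M
  val('b') - val('h') = 2 - 8 = -6
  B^(n-1-k) = 3^3 mod 1009 = 27
  Delta = -6 * 27 mod 1009 = 847

Answer: 847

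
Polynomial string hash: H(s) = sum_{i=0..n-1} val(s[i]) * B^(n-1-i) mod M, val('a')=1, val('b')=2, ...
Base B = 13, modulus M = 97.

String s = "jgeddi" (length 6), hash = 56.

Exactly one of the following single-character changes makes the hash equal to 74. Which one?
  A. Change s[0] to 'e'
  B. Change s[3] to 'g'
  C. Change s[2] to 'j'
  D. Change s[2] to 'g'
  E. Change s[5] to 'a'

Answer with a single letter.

Option A: s[0]='j'->'e', delta=(5-10)*13^5 mod 97 = 18, hash=56+18 mod 97 = 74 <-- target
Option B: s[3]='d'->'g', delta=(7-4)*13^2 mod 97 = 22, hash=56+22 mod 97 = 78
Option C: s[2]='e'->'j', delta=(10-5)*13^3 mod 97 = 24, hash=56+24 mod 97 = 80
Option D: s[2]='e'->'g', delta=(7-5)*13^3 mod 97 = 29, hash=56+29 mod 97 = 85
Option E: s[5]='i'->'a', delta=(1-9)*13^0 mod 97 = 89, hash=56+89 mod 97 = 48

Answer: A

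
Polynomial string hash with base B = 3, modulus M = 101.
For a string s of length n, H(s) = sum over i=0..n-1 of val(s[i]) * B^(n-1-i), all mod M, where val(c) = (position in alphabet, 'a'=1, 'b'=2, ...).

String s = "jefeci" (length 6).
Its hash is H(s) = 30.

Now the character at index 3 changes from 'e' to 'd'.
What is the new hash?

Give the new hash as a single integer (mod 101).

val('e') = 5, val('d') = 4
Position k = 3, exponent = n-1-k = 2
B^2 mod M = 3^2 mod 101 = 9
Delta = (4 - 5) * 9 mod 101 = 92
New hash = (30 + 92) mod 101 = 21

Answer: 21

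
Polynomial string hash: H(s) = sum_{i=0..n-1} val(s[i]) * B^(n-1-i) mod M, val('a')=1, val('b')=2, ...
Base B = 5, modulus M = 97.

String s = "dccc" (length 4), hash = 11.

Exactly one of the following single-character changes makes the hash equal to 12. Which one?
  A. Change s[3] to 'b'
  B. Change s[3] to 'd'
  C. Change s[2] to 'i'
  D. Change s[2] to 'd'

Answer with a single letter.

Option A: s[3]='c'->'b', delta=(2-3)*5^0 mod 97 = 96, hash=11+96 mod 97 = 10
Option B: s[3]='c'->'d', delta=(4-3)*5^0 mod 97 = 1, hash=11+1 mod 97 = 12 <-- target
Option C: s[2]='c'->'i', delta=(9-3)*5^1 mod 97 = 30, hash=11+30 mod 97 = 41
Option D: s[2]='c'->'d', delta=(4-3)*5^1 mod 97 = 5, hash=11+5 mod 97 = 16

Answer: B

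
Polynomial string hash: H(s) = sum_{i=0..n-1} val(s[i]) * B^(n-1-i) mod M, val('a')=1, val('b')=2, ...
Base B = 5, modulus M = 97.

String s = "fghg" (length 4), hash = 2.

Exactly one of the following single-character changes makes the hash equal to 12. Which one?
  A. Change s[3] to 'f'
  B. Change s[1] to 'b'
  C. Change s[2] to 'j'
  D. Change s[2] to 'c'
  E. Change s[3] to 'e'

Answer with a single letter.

Answer: C

Derivation:
Option A: s[3]='g'->'f', delta=(6-7)*5^0 mod 97 = 96, hash=2+96 mod 97 = 1
Option B: s[1]='g'->'b', delta=(2-7)*5^2 mod 97 = 69, hash=2+69 mod 97 = 71
Option C: s[2]='h'->'j', delta=(10-8)*5^1 mod 97 = 10, hash=2+10 mod 97 = 12 <-- target
Option D: s[2]='h'->'c', delta=(3-8)*5^1 mod 97 = 72, hash=2+72 mod 97 = 74
Option E: s[3]='g'->'e', delta=(5-7)*5^0 mod 97 = 95, hash=2+95 mod 97 = 0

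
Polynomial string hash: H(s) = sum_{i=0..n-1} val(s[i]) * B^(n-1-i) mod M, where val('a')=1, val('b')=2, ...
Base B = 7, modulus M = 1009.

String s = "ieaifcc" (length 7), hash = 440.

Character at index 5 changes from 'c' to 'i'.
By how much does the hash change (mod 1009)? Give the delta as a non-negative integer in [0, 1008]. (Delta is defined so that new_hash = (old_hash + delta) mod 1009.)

Answer: 42

Derivation:
Delta formula: (val(new) - val(old)) * B^(n-1-k) mod M
  val('i') - val('c') = 9 - 3 = 6
  B^(n-1-k) = 7^1 mod 1009 = 7
  Delta = 6 * 7 mod 1009 = 42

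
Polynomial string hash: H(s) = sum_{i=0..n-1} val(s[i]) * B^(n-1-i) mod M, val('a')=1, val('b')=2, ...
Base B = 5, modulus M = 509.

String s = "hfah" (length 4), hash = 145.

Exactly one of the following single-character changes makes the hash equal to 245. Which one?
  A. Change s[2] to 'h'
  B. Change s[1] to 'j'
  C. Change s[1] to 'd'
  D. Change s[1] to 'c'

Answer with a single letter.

Answer: B

Derivation:
Option A: s[2]='a'->'h', delta=(8-1)*5^1 mod 509 = 35, hash=145+35 mod 509 = 180
Option B: s[1]='f'->'j', delta=(10-6)*5^2 mod 509 = 100, hash=145+100 mod 509 = 245 <-- target
Option C: s[1]='f'->'d', delta=(4-6)*5^2 mod 509 = 459, hash=145+459 mod 509 = 95
Option D: s[1]='f'->'c', delta=(3-6)*5^2 mod 509 = 434, hash=145+434 mod 509 = 70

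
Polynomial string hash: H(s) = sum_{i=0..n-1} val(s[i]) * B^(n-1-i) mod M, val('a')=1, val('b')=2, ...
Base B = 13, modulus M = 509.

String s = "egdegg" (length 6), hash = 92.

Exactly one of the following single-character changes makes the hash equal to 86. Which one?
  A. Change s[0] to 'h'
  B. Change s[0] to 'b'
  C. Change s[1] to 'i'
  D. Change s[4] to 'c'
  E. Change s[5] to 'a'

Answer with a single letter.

Answer: E

Derivation:
Option A: s[0]='e'->'h', delta=(8-5)*13^5 mod 509 = 187, hash=92+187 mod 509 = 279
Option B: s[0]='e'->'b', delta=(2-5)*13^5 mod 509 = 322, hash=92+322 mod 509 = 414
Option C: s[1]='g'->'i', delta=(9-7)*13^4 mod 509 = 114, hash=92+114 mod 509 = 206
Option D: s[4]='g'->'c', delta=(3-7)*13^1 mod 509 = 457, hash=92+457 mod 509 = 40
Option E: s[5]='g'->'a', delta=(1-7)*13^0 mod 509 = 503, hash=92+503 mod 509 = 86 <-- target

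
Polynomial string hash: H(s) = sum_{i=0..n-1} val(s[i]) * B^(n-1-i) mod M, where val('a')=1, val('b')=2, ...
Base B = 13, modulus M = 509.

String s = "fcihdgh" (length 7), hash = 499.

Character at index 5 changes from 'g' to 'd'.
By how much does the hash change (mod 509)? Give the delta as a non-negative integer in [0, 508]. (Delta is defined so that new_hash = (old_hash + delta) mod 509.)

Answer: 470

Derivation:
Delta formula: (val(new) - val(old)) * B^(n-1-k) mod M
  val('d') - val('g') = 4 - 7 = -3
  B^(n-1-k) = 13^1 mod 509 = 13
  Delta = -3 * 13 mod 509 = 470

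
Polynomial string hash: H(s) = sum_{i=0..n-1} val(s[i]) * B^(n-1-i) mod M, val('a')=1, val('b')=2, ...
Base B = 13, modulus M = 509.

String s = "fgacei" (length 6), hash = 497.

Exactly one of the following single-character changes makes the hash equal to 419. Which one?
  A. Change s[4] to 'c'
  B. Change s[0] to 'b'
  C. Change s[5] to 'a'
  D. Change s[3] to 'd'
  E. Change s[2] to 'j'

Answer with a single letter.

Option A: s[4]='e'->'c', delta=(3-5)*13^1 mod 509 = 483, hash=497+483 mod 509 = 471
Option B: s[0]='f'->'b', delta=(2-6)*13^5 mod 509 = 90, hash=497+90 mod 509 = 78
Option C: s[5]='i'->'a', delta=(1-9)*13^0 mod 509 = 501, hash=497+501 mod 509 = 489
Option D: s[3]='c'->'d', delta=(4-3)*13^2 mod 509 = 169, hash=497+169 mod 509 = 157
Option E: s[2]='a'->'j', delta=(10-1)*13^3 mod 509 = 431, hash=497+431 mod 509 = 419 <-- target

Answer: E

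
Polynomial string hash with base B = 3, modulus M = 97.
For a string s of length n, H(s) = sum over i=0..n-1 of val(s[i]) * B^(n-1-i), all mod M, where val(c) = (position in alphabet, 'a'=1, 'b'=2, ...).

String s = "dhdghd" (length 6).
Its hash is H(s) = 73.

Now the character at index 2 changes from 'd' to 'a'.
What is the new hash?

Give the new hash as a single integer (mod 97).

val('d') = 4, val('a') = 1
Position k = 2, exponent = n-1-k = 3
B^3 mod M = 3^3 mod 97 = 27
Delta = (1 - 4) * 27 mod 97 = 16
New hash = (73 + 16) mod 97 = 89

Answer: 89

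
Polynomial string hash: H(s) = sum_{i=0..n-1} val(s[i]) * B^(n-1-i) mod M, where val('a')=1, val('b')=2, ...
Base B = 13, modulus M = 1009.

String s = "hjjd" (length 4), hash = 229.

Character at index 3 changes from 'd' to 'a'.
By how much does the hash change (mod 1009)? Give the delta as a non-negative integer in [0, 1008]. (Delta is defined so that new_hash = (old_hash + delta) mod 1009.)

Delta formula: (val(new) - val(old)) * B^(n-1-k) mod M
  val('a') - val('d') = 1 - 4 = -3
  B^(n-1-k) = 13^0 mod 1009 = 1
  Delta = -3 * 1 mod 1009 = 1006

Answer: 1006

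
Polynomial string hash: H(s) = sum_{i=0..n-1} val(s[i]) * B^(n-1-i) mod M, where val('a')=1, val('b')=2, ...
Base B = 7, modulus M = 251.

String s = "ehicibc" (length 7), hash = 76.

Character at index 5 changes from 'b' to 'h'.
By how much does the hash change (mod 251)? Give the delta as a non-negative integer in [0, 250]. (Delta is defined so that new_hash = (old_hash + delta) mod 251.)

Answer: 42

Derivation:
Delta formula: (val(new) - val(old)) * B^(n-1-k) mod M
  val('h') - val('b') = 8 - 2 = 6
  B^(n-1-k) = 7^1 mod 251 = 7
  Delta = 6 * 7 mod 251 = 42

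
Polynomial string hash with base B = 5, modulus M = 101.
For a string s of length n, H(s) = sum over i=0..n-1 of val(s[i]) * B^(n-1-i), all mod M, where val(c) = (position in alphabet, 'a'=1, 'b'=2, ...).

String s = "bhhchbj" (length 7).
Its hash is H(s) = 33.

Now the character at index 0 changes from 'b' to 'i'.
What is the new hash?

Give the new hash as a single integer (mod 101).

val('b') = 2, val('i') = 9
Position k = 0, exponent = n-1-k = 6
B^6 mod M = 5^6 mod 101 = 71
Delta = (9 - 2) * 71 mod 101 = 93
New hash = (33 + 93) mod 101 = 25

Answer: 25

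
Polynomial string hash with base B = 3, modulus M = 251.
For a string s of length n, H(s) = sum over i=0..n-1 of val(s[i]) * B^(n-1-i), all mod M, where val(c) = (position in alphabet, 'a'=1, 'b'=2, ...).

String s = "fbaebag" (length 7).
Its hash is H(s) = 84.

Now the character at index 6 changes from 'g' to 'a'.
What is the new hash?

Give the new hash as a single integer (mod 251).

val('g') = 7, val('a') = 1
Position k = 6, exponent = n-1-k = 0
B^0 mod M = 3^0 mod 251 = 1
Delta = (1 - 7) * 1 mod 251 = 245
New hash = (84 + 245) mod 251 = 78

Answer: 78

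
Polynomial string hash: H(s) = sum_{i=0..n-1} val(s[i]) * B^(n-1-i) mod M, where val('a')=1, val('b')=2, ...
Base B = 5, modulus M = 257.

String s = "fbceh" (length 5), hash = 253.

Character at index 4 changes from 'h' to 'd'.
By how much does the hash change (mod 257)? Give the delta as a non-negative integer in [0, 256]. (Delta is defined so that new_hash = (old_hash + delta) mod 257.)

Answer: 253

Derivation:
Delta formula: (val(new) - val(old)) * B^(n-1-k) mod M
  val('d') - val('h') = 4 - 8 = -4
  B^(n-1-k) = 5^0 mod 257 = 1
  Delta = -4 * 1 mod 257 = 253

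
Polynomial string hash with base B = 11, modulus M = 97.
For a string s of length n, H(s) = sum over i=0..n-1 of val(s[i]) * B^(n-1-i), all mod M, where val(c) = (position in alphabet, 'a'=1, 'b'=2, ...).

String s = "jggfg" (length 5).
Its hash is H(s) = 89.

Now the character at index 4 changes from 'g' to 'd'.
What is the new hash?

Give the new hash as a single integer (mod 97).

Answer: 86

Derivation:
val('g') = 7, val('d') = 4
Position k = 4, exponent = n-1-k = 0
B^0 mod M = 11^0 mod 97 = 1
Delta = (4 - 7) * 1 mod 97 = 94
New hash = (89 + 94) mod 97 = 86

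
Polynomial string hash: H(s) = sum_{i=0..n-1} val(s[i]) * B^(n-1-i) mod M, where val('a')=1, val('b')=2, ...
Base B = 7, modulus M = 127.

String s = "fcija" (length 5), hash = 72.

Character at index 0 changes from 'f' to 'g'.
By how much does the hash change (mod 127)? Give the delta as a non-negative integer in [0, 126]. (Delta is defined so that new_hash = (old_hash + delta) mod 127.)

Answer: 115

Derivation:
Delta formula: (val(new) - val(old)) * B^(n-1-k) mod M
  val('g') - val('f') = 7 - 6 = 1
  B^(n-1-k) = 7^4 mod 127 = 115
  Delta = 1 * 115 mod 127 = 115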